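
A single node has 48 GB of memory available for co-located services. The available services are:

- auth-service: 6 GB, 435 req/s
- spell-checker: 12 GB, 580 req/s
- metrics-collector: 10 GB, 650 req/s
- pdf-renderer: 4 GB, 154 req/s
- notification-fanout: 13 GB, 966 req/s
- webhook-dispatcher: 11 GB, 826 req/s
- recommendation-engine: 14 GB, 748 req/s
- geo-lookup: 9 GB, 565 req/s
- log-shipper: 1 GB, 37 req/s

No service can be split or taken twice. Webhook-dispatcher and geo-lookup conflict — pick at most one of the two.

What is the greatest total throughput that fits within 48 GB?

3190

Ranking by ratio (throughput/GB): webhook-dispatcher 75.09, notification-fanout 74.31, auth-service 72.50.
Greedy by ratio would take auth-service + metrics-collector + pdf-renderer + notification-fanout + webhook-dispatcher + log-shipper: 45 GB used, total 3068.
Dropping auth-service and pdf-renderer and log-shipper frees 11 GB; slotting in recommendation-engine (14 GB) lifts the total to 3190 at 48 GB.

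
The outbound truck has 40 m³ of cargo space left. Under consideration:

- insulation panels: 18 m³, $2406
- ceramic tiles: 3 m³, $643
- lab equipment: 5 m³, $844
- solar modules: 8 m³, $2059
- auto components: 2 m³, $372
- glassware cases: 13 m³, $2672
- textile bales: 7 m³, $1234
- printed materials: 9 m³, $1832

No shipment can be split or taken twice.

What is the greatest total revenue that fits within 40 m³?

8440

Taking the top-ratio shipments first gives ceramic tiles + lab equipment + solar modules + auto components + glassware cases + printed materials for 8422 (40 m³).
Replace lab equipment and auto components with textile bales: the trade gains 18 net, giving 8440 at 40 m³.
An exhaustive check of the 256 subsets confirms 8440.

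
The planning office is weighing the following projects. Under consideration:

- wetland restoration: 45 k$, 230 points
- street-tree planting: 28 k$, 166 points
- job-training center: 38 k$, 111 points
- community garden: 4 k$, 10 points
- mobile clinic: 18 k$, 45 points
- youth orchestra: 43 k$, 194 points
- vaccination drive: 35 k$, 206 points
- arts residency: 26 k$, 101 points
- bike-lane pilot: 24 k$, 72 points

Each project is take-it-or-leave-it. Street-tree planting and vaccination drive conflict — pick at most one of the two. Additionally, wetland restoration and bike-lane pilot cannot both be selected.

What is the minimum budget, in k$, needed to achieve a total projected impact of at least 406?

Minimise k$ subject to total projected impact ≥ 406.
wetland restoration + street-tree planting + community garden reaches 406 using 77 k$.
No combination under 77 k$ hits 406.

77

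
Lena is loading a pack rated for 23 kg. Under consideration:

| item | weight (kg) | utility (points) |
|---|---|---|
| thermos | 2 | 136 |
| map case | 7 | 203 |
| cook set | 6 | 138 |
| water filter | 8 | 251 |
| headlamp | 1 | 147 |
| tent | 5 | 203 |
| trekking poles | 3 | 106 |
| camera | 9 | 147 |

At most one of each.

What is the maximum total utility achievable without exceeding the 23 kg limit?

Greedy by ratio would take thermos + water filter + headlamp + tent + trekking poles: 19 kg used, total 843.
Dropping trekking poles frees 3 kg; slotting in map case (7 kg) lifts the total to 940 at 23 kg.
The closest alternative, thermos + cook set + water filter + headlamp + tent, reaches only 875.

940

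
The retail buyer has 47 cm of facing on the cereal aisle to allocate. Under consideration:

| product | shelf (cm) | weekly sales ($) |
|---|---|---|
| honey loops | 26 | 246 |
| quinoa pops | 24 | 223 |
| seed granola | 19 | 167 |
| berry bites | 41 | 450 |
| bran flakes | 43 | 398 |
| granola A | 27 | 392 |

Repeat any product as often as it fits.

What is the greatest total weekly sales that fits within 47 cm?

559

Taking seed granola + granola A: 46 cm used, 559 in weekly sales.
That's the maximum — no swap from here does better than 559.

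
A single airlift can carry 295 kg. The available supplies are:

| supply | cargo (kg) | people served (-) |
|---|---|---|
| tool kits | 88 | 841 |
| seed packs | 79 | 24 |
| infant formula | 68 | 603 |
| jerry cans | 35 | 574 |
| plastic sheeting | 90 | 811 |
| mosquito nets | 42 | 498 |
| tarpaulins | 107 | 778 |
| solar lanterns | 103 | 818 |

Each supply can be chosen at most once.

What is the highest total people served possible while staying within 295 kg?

2836

Taking the top-ratio supplies first gives tool kits + jerry cans + plastic sheeting + mosquito nets for 2724 (255 kg).
Replace plastic sheeting and mosquito nets with infant formula + solar lanterns: the trade gains 112 net, giving 2836 at 294 kg.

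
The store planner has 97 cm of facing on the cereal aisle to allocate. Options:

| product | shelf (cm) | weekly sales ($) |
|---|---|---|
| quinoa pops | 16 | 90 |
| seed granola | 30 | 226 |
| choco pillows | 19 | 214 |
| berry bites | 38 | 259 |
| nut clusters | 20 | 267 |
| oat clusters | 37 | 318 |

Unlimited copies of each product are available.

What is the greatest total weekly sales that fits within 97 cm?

Filling by ratio: quinoa pops + 4×nut clusters for 1158, with 1 cm left unused.
Replace quinoa pops and 2×nut clusters with 3×choco pillows: the trade gains 18 net, giving 1176 at 97 cm.

1176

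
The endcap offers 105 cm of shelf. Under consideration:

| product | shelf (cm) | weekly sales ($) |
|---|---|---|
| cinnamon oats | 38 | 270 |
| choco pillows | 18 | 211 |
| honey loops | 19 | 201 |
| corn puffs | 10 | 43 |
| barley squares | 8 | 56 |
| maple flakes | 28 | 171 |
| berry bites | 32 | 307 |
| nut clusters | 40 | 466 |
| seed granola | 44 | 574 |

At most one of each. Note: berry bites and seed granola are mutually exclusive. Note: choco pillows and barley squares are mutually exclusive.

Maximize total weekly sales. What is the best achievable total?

1251

Best packing: choco pillows + nut clusters + seed granola — 102 cm, 1251 total.
The spare 3 cm is too small for any remaining product, and no feasible exchange beats 1251.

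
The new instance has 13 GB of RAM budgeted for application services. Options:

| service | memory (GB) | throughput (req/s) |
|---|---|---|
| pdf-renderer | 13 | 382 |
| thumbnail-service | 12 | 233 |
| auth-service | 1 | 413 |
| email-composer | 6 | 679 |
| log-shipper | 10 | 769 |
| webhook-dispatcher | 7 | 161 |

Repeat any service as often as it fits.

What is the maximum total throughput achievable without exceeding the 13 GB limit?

5369

Taking 13×auth-service: 13 GB used, 5369 in throughput.
Nothing else within 13 GB beats 5369.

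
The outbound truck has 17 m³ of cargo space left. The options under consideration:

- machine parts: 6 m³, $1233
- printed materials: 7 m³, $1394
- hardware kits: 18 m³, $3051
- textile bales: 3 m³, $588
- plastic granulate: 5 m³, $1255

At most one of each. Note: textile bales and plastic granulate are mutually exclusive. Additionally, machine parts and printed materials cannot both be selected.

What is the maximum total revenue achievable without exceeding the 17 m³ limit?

2649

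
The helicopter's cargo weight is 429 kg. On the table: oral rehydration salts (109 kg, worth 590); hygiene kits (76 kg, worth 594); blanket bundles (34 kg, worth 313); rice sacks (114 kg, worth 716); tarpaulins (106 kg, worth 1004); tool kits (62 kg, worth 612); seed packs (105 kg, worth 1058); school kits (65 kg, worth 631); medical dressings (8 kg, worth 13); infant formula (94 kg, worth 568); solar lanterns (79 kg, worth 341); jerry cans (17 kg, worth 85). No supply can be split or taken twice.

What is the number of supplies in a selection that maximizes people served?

The maximum people served within 429 kg is 3912.
hygiene kits + tarpaulins + tool kits + seed packs + school kits + medical dressings hits 3912 at 422 kg.
Every optimal selection uses 6 supplies.

6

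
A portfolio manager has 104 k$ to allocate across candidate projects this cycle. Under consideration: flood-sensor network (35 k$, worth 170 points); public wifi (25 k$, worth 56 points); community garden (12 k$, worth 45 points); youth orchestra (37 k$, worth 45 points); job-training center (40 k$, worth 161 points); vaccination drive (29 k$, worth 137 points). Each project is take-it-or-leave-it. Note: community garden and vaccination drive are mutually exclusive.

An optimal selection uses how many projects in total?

3

Optimal total is 468.
One optimal bundle: flood-sensor network + job-training center + vaccination drive (104 k$).
Every optimal selection uses 3 projects.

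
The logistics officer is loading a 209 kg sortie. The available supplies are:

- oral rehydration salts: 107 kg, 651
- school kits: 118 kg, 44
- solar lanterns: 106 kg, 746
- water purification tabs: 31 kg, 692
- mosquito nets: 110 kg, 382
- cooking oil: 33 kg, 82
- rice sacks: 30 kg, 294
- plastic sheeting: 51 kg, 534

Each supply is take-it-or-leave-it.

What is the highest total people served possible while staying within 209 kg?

1972

The ratio heuristic lands on water purification tabs + cooking oil + rice sacks + plastic sheeting (1602) but leaves 64 kg idle.
Replace cooking oil and rice sacks with solar lanterns: the trade gains 370 net, giving 1972 at 188 kg.
Next best is oral rehydration salts + water purification tabs + plastic sheeting at 1877 (189 kg) — short by 95.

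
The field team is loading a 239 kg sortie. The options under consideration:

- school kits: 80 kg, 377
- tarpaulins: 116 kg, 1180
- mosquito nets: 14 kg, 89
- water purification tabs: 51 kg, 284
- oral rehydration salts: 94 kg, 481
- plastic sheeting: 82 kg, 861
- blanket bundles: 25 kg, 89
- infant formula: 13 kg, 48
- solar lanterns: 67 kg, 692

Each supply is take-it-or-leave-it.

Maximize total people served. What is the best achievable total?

2219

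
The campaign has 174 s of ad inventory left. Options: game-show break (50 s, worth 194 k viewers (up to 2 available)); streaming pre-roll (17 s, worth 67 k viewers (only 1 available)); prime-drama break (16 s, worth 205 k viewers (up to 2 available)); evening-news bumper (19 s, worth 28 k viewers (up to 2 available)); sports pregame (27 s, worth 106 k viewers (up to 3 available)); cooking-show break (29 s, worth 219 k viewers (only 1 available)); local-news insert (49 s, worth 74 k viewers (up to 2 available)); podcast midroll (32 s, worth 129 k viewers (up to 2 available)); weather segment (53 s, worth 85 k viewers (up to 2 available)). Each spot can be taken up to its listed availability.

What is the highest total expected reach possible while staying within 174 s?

1076

A density-first pass picks streaming pre-roll + 2×prime-drama break + sports pregame + cooking-show break + 2×podcast midroll — 1060 at 169 s.
Replace streaming pre-roll and podcast midroll with 2×sports pregame: the trade gains 16 net, giving 1076 at 174 s.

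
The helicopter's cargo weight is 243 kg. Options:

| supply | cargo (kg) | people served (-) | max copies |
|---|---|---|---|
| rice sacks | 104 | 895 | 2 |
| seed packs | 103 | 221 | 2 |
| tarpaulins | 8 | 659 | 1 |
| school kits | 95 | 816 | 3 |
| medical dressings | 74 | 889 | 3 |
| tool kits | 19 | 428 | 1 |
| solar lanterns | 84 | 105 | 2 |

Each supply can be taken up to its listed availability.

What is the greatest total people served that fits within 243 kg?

Ranking by ratio (people served/kg): tarpaulins 82.38, tool kits 22.53, medical dressings 12.01.
Filling by ratio: tarpaulins + 2×medical dressings + tool kits for 2865, with 68 kg left unused.
Dropping tool kits frees 19 kg; slotting in medical dressings (74 kg) lifts the total to 3326 at 230 kg.
The spare 13 kg is too small for any remaining supply, and no exchange beats 3326.

3326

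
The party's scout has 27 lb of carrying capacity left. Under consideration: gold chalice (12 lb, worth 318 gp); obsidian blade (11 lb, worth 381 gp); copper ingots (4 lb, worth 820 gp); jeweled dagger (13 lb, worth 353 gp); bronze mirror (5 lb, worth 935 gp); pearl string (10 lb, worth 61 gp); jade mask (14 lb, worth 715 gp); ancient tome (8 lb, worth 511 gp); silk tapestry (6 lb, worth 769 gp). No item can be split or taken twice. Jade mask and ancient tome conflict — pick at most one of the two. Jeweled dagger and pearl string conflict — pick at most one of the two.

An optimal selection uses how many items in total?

4

Best achievable value is 3035.
One optimal bundle: copper ingots + bronze mirror + ancient tome + silk tapestry (23 lb).
Every optimal selection uses 4 items.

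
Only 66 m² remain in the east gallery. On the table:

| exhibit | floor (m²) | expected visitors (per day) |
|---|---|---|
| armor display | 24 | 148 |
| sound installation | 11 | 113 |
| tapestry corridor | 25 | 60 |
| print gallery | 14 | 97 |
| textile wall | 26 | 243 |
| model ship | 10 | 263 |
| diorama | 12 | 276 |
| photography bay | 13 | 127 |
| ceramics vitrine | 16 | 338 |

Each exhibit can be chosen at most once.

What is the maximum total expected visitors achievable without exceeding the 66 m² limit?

By expected visitors per m²: model ship 26.30, diorama 23.00, ceramics vitrine 21.12, sound installation 10.27 lead.
Taking the top-ratio exhibits first gives sound installation + model ship + diorama + photography bay + ceramics vitrine for 1117 (62 m²).
The 24 m² tied up in sound installation and photography bay is better spent on textile wall — total rises to 1120 (64 m²).
Next best is sound installation + model ship + diorama + photography bay + ceramics vitrine at 1117 (62 m²) — short by 3.

1120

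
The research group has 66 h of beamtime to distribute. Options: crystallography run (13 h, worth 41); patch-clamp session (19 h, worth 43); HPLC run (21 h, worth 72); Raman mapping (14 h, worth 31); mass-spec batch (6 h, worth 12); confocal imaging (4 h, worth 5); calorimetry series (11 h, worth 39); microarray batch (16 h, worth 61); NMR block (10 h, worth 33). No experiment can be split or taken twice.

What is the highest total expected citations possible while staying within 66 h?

219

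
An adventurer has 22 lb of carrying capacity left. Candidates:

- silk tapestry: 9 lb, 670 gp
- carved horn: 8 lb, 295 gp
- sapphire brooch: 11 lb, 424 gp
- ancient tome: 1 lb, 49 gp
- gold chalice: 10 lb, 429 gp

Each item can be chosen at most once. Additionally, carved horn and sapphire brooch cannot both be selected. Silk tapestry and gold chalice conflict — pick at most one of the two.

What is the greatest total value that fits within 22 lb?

1143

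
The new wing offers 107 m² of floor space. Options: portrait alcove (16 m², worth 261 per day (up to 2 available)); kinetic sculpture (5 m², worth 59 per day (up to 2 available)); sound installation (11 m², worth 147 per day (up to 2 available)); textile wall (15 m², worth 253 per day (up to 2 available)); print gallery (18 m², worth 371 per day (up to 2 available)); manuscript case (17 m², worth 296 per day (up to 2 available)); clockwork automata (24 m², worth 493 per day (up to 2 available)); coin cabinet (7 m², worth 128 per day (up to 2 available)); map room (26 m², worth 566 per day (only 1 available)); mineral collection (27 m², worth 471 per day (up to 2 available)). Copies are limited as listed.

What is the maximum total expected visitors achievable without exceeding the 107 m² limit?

A density-first pass picks kinetic sculpture + 2×print gallery + clockwork automata + 2×coin cabinet + map room — 2116 at 105 m².
The 23 m² tied up in kinetic sculpture and print gallery is better spent on clockwork automata — total rises to 2179 (106 m²).
Every other selection either busts 107 m² or exceeds an availability limit or fails to beat 2179.

2179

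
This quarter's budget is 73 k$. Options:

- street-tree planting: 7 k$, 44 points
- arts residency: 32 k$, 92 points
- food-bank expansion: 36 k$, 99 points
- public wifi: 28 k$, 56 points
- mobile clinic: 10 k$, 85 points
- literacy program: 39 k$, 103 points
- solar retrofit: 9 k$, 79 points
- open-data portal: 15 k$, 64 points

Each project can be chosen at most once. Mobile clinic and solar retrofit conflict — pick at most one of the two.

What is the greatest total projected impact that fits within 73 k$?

296

Ranking by ratio (projected impact/k$): solar retrofit 8.78, mobile clinic 8.50, street-tree planting 6.29.
Street-tree planting + mobile clinic + literacy program + open-data portal uses 71 of the 73 k$ and totals 296.
Nothing else feasible within 73 k$ beats 296.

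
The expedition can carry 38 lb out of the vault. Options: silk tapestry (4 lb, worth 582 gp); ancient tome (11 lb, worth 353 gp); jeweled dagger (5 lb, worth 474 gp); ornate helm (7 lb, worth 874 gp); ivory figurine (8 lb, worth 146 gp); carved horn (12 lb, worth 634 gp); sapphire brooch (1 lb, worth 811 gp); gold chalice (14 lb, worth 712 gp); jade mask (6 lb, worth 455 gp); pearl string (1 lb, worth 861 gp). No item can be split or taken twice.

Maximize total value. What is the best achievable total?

Density check — pearl string 861.00, sapphire brooch 811.00, silk tapestry 145.50 are the best per lb.
A density-first pass picks silk tapestry + jeweled dagger + ornate helm + carved horn + sapphire brooch + jade mask + pearl string — 4691 at 36 lb.
The 12 lb tied up in carved horn is better spent on gold chalice — total rises to 4769 (38 lb).
Runner-up silk tapestry + jeweled dagger + ornate helm + carved horn + sapphire brooch + jade mask + pearl string tops out at 4691.

4769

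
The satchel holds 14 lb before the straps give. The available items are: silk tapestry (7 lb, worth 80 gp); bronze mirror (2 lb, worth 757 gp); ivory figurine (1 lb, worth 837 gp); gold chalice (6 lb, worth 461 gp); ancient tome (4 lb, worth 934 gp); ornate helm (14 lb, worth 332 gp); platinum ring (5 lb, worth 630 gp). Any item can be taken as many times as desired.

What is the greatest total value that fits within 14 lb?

Density check — ivory figurine 837.00, bronze mirror 378.50, ancient tome 233.50, platinum ring 126.00 are the best per lb.
Best packing: 14×ivory figurine — 14 lb, 11718 total.
Every other selection either busts 14 lb or fails to beat 11718.

11718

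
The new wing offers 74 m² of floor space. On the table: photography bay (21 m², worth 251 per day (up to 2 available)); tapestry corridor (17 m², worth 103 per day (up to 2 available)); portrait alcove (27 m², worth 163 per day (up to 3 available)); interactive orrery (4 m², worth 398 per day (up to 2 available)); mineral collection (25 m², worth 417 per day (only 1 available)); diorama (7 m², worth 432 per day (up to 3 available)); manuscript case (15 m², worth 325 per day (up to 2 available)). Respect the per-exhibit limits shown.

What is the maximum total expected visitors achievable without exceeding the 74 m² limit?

2834

By expected visitors per m²: interactive orrery 99.50, diorama 61.71, manuscript case 21.67, mineral collection 16.68 lead.
Filling by ratio: 2×interactive orrery + 3×diorama + 2×manuscript case for 2742, with 15 m² left unused.
Dropping manuscript case frees 15 m²; slotting in mineral collection (25 m²) lifts the total to 2834 at 69 m².
The spare 5 m² is too small for any remaining exhibit, and no exchange beats 2834.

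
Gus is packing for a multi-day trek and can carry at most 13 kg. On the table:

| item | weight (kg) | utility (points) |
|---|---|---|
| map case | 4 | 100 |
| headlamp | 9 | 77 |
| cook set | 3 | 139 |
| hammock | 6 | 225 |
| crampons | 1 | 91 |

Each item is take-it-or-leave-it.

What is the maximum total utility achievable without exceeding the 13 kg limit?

464

Density check — crampons 91.00, cook set 46.33, hammock 37.50, map case 25.00 are the best per kg.
A density-first pass picks cook set + hammock + crampons — 455 at 10 kg.
Dropping crampons frees 1 kg; slotting in map case (4 kg) lifts the total to 464 at 13 kg.
An exhaustive check of the 32 subsets confirms 464.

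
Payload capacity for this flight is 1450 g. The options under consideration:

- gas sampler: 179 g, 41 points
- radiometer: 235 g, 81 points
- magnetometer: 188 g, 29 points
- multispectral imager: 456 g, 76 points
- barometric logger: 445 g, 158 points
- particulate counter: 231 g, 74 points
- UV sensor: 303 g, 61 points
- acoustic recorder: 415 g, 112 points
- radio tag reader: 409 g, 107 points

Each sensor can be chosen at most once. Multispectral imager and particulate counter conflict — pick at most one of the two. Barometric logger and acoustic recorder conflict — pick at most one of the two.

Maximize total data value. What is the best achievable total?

420

Ranking by ratio (data value/g): barometric logger 0.36, radiometer 0.34, particulate counter 0.32, acoustic recorder 0.27.
Radiometer + barometric logger + particulate counter + radio tag reader uses 1320 of the 1450 g and totals 420.
The closest alternative, gas sampler + radiometer + barometric logger + particulate counter + UV sensor, reaches only 415.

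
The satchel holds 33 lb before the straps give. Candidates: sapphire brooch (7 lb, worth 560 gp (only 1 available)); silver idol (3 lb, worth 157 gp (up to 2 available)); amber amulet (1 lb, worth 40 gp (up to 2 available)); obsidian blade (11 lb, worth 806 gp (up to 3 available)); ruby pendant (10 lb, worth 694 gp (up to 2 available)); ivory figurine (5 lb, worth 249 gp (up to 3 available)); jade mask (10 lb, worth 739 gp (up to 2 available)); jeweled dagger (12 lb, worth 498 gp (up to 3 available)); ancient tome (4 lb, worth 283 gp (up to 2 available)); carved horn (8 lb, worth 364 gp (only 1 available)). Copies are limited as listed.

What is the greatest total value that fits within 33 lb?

2455

Ranking by ratio (value/lb): sapphire brooch 80.00, jade mask 73.90, obsidian blade 73.27.
A density-first pass picks sapphire brooch + 2×amber amulet + 2×jade mask + ancient tome — 2401 at 33 lb.
The 22 lb tied up in 2×amber amulet and 2×jade mask is better spent on 2×obsidian blade — total rises to 2455 (33 lb).
That's the maximum — no swap from here does better than 2455.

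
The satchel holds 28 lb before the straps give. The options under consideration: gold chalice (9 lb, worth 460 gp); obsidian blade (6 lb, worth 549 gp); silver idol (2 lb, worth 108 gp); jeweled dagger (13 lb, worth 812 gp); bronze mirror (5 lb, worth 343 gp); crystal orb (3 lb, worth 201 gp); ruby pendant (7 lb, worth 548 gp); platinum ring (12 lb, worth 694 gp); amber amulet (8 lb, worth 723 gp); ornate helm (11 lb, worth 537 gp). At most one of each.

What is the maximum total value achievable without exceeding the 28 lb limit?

By value per lb: obsidian blade 91.50, amber amulet 90.38, ruby pendant 78.29 lead.
The ratio ordering already packs tightly: obsidian blade + silver idol + bronze mirror + ruby pendant + amber amulet, 28 lb, 2271.
Nothing else within 28 lb beats 2271.

2271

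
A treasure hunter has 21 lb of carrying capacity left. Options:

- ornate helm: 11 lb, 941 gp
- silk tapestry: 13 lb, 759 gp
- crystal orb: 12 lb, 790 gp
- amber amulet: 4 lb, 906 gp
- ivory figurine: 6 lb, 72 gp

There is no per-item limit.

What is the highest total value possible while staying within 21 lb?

4530

Taking 5×amber amulet: 20 lb used, 4530 in value.
The spare 1 lb is too small for any remaining item, and no exchange beats 4530.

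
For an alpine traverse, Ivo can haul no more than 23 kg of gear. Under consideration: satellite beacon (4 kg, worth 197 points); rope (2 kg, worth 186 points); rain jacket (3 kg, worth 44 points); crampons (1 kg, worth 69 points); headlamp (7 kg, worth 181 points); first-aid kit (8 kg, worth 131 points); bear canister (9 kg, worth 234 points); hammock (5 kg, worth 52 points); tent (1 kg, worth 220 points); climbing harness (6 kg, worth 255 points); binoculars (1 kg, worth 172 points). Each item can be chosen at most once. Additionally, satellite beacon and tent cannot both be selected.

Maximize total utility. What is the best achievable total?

1180

By utility per kg: tent 220.00, binoculars 172.00, rope 93.00, crampons 69.00 lead.
Rope + rain jacket + crampons + bear canister + tent + climbing harness + binoculars uses 23 of the 23 kg and totals 1180.
An exhaustive check of the 2048 subsets confirms 1180.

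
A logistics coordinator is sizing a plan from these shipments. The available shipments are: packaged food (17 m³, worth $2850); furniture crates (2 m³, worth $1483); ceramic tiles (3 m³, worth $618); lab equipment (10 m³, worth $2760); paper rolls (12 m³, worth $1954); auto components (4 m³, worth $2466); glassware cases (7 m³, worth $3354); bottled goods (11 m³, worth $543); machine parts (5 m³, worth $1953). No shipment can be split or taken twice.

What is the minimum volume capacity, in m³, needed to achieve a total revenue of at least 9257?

Minimise m³ subject to total revenue ≥ 9257.
furniture crates + ceramic tiles + auto components + glassware cases + machine parts reaches 9874 using 21 m³.
Below 21 m³ the best achievable stays under 9257.

21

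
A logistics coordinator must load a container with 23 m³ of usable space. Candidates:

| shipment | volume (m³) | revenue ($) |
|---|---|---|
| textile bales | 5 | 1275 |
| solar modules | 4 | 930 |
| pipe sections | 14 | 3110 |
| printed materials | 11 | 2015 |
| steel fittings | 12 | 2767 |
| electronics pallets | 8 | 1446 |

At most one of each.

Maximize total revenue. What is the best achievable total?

A density-first pass picks textile bales + solar modules + steel fittings — 4972 at 21 m³.
The 12 m³ tied up in steel fittings is better spent on pipe sections — total rises to 5315 (23 m³).
No other feasible combination exceeds 5315.

5315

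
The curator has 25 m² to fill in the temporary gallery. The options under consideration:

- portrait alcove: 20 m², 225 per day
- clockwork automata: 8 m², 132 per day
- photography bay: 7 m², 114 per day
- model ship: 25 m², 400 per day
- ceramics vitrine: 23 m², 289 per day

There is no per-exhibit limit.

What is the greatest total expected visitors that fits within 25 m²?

400

Ranking by ratio (expected visitors/m²): clockwork automata 16.50, photography bay 16.29, model ship 16.00, ceramics vitrine 12.57.
Greedy by ratio would take 3×clockwork automata: 24 m² used, total 396.
Replace 3×clockwork automata with model ship: the trade gains 4 net, giving 400 at 25 m².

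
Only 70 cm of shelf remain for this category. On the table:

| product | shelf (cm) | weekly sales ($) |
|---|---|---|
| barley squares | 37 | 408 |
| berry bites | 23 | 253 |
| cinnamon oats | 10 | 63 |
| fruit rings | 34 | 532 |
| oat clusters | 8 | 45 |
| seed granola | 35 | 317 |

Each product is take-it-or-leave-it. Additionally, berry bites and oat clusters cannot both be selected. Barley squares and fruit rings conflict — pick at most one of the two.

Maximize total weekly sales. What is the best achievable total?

849

Filling by ratio: berry bites + cinnamon oats + fruit rings for 848, with 3 cm left unused.
The 33 cm tied up in berry bites and cinnamon oats is better spent on seed granola — total rises to 849 (69 cm).
Runner-up berry bites + cinnamon oats + fruit rings tops out at 848.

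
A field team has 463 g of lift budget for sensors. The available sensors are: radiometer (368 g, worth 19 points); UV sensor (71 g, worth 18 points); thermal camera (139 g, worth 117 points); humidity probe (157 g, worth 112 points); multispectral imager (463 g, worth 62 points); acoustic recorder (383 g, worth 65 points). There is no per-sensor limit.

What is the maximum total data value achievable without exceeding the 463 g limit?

By data value per g: thermal camera 0.84, humidity probe 0.71, UV sensor 0.25 lead.
Taking 3×thermal camera: 417 g used, 351 in data value.
Every other selection either busts 463 g or fails to beat 351.

351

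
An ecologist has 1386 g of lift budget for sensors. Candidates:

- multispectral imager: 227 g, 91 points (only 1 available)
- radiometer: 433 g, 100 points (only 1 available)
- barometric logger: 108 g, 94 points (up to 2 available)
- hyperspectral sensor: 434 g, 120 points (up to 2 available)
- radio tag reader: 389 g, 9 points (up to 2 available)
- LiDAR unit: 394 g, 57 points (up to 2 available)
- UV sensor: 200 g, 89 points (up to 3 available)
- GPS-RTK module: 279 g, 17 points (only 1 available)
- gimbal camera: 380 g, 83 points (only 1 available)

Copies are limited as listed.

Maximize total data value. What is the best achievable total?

By data value per g: barometric logger 0.87, UV sensor 0.45, multispectral imager 0.40, hyperspectral sensor 0.28 lead.
The ratio heuristic lands on multispectral imager + 2×barometric logger + 3×UV sensor + GPS-RTK module (563) but leaves 64 g idle.
The 479 g tied up in UV sensor and GPS-RTK module is better spent on hyperspectral sensor — total rises to 577 (1277 g).

577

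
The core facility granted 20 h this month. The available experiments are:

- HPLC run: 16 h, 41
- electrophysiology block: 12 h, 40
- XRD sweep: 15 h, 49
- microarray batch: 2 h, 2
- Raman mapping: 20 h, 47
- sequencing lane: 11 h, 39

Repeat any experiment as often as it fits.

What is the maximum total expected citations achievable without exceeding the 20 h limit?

53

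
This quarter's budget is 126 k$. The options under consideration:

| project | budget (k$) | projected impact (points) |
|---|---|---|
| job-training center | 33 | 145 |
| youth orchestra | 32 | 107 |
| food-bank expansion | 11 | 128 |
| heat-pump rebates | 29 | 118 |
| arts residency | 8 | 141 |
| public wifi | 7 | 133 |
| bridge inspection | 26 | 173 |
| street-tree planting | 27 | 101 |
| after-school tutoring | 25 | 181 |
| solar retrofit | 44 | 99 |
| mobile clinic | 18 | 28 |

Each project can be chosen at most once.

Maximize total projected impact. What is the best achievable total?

By projected impact per k$: public wifi 19.00, arts residency 17.62, food-bank expansion 11.64, after-school tutoring 7.24 lead.
Taking the top-ratio projects first gives job-training center + food-bank expansion + arts residency + public wifi + bridge inspection + after-school tutoring for 901 (110 k$).
Replace job-training center with heat-pump rebates + mobile clinic: the trade gains 1 net, giving 902 at 124 k$.
An exhaustive check of the 2048 subsets confirms 902.

902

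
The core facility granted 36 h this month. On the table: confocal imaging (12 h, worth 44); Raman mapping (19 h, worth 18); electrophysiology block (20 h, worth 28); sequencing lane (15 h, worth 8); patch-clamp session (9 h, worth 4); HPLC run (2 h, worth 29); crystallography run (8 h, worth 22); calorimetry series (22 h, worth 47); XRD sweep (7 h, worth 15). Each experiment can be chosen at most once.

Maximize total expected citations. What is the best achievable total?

Ranking by ratio (expected citations/h): HPLC run 14.50, confocal imaging 3.67, crystallography run 2.75.
A density-first pass picks confocal imaging + HPLC run + crystallography run + XRD sweep — 110 at 29 h.
Dropping crystallography run and XRD sweep frees 15 h; slotting in calorimetry series (22 h) lifts the total to 120 at 36 h.
The closest alternative, confocal imaging + HPLC run + crystallography run + XRD sweep, reaches only 110.

120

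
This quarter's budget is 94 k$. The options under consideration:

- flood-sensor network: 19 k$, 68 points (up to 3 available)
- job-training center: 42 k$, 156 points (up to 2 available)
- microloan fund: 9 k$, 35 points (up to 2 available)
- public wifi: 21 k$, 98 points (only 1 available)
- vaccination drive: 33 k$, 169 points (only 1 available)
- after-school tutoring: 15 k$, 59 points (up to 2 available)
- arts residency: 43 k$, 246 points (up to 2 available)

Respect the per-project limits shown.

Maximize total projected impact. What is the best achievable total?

492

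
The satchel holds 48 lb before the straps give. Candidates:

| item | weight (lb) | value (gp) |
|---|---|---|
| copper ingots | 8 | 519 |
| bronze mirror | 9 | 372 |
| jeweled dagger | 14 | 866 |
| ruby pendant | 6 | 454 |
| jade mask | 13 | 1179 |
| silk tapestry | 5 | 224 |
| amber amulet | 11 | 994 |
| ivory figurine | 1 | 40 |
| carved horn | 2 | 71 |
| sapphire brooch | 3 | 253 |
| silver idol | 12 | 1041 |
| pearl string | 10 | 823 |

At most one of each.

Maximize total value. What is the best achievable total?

A density-first pass picks ruby pendant + jade mask + amber amulet + ivory figurine + carved horn + sapphire brooch + silver idol — 4032 at 48 lb.
Dropping ruby pendant and ivory figurine and sapphire brooch frees 10 lb; slotting in pearl string (10 lb) lifts the total to 4108 at 48 lb.

4108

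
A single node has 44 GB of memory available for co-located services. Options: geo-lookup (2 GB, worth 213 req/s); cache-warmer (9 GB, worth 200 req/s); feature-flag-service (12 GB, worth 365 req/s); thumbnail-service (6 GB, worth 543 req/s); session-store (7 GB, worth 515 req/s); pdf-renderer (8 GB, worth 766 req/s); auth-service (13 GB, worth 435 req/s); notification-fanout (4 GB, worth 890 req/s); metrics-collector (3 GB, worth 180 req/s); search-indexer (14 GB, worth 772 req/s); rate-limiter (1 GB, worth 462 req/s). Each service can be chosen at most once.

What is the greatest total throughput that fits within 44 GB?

4161

Taking the top-ratio services first gives geo-lookup + thumbnail-service + session-store + pdf-renderer + auth-service + notification-fanout + metrics-collector + rate-limiter for 4004 (44 GB).
The 16 GB tied up in auth-service and metrics-collector is better spent on search-indexer — total rises to 4161 (42 GB).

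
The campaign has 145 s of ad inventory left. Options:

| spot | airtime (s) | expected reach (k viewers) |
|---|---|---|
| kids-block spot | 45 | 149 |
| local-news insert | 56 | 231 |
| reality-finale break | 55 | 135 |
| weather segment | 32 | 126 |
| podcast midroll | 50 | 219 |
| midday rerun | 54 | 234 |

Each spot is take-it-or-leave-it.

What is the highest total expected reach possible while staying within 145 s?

A density-first pass picks weather segment + podcast midroll + midday rerun — 579 at 136 s.
The 50 s tied up in podcast midroll is better spent on local-news insert — total rises to 591 (142 s).
No other feasible combination exceeds 591.

591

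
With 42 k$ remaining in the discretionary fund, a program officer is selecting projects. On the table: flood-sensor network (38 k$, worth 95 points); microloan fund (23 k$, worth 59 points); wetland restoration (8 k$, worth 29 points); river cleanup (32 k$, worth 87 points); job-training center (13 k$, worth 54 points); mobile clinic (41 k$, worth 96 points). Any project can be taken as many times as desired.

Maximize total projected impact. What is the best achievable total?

166

Density check — job-training center 4.15, wetland restoration 3.62, river cleanup 2.72 are the best per k$.
Taking the top-ratio projects first gives 3×job-training center for 162 (39 k$).
Replace job-training center with 2×wetland restoration: the trade gains 4 net, giving 166 at 42 k$.
No other feasible combination exceeds 166.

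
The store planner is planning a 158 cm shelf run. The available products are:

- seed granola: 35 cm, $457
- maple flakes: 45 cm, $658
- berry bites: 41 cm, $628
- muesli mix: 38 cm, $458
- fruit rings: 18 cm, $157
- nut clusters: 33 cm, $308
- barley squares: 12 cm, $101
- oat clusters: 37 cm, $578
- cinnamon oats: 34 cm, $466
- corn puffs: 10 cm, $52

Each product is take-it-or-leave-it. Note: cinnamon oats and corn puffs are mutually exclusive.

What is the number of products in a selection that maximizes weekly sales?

The maximum weekly sales within 158 cm is 2330.
One optimal bundle: maple flakes + berry bites + oat clusters + cinnamon oats (157 cm).
All optima have 4 products.

4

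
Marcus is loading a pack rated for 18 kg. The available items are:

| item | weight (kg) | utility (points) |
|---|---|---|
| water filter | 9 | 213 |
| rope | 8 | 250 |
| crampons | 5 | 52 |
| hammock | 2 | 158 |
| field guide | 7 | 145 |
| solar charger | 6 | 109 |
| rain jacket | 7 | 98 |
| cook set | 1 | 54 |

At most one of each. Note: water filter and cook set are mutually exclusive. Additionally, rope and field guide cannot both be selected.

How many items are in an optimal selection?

4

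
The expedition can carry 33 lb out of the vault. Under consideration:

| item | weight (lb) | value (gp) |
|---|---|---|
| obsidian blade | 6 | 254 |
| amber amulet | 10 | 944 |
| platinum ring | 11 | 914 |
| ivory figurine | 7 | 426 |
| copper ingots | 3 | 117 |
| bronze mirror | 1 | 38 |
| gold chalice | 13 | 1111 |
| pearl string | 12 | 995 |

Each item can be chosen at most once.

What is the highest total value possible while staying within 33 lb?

Greedy by ratio would take amber amulet + ivory figurine + copper ingots + gold chalice: 33 lb used, total 2598.
Reworking the packing: amber amulet + platinum ring + pearl string uses 33 lb and improves the total to 2853.
The closest alternative, amber amulet + ivory figurine + copper ingots + gold chalice, reaches only 2598.

2853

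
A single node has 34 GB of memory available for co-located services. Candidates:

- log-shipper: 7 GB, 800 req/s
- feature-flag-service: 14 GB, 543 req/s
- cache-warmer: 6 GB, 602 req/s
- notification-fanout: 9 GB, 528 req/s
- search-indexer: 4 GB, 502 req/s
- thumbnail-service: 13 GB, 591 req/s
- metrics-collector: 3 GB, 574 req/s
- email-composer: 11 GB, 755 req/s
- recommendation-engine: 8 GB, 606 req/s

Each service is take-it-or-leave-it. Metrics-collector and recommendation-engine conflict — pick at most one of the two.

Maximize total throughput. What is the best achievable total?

3233

Best packing: log-shipper + cache-warmer + search-indexer + metrics-collector + email-composer — 31 GB, 3233 total.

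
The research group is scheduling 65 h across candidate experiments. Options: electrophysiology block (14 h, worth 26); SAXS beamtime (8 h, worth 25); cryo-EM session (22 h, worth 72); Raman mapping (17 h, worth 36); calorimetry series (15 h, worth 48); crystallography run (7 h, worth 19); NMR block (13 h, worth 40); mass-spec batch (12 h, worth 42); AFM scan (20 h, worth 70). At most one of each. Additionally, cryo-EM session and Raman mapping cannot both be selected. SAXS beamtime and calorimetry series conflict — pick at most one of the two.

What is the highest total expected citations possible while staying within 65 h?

Density check — mass-spec batch 3.50, AFM scan 3.50, cryo-EM session 3.27 are the best per h.
Taking cryo-EM session + calorimetry series + crystallography run + AFM scan: 64 h used, 209 in expected citations.
An exhaustive check of the 512 subsets confirms 209.

209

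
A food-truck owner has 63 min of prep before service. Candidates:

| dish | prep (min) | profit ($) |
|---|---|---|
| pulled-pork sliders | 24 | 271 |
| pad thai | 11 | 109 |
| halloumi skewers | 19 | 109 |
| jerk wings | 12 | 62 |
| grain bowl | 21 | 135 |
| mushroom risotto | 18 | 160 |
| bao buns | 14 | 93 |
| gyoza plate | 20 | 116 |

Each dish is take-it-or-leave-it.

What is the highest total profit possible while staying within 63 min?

The ratio heuristic lands on pulled-pork sliders + pad thai + mushroom risotto (540) but leaves 10 min idle.
Replace pad thai with grain bowl: the trade gains 26 net, giving 566 at 63 min.

566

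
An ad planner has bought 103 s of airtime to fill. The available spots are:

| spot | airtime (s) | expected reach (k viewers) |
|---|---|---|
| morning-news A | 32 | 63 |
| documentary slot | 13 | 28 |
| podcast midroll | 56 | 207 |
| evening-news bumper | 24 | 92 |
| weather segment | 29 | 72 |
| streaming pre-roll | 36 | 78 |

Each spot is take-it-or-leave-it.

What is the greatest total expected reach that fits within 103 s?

By expected reach per s: evening-news bumper 3.83, podcast midroll 3.70, weather segment 2.48 lead.
Taking documentary slot + podcast midroll + evening-news bumper: 93 s used, 327 in expected reach.
Next best is documentary slot + podcast midroll + weather segment at 307 (98 s) — short by 20.

327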